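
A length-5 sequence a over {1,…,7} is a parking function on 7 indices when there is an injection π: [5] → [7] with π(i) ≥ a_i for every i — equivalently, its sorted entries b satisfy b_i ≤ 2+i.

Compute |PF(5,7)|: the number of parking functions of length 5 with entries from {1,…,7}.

|PF(5,7)| = 3·8^4 = 3 · 4096 = 12288 (Pollak)
Check (6,6,2,3,4) → sorted (2,3,4,6,6): b_i ≤ 2+i ∀i, a PF.

12288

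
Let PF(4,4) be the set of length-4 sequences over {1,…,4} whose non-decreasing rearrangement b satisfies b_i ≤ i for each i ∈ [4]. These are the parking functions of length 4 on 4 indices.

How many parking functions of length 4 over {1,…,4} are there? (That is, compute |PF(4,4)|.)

125

#PF = (5−4)·5^(4−1) = 1×125 = 125 [KW]
E.g. (3,1,1,2) → sorted (1,1,2,3): b_i ≤ i ∀i, a PF.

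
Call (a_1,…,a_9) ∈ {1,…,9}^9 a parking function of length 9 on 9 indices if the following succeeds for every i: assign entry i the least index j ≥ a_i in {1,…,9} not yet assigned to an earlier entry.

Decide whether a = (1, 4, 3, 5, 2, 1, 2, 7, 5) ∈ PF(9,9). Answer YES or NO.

YES

Order a: b = (1, 1, 2, 2, 3, 4, 5, 5, 7).
  b_1=1 ≤ 1
  b_2=1 ≤ 2
  b_3=2 ≤ 3
  b_4=2 ≤ 4
  b_5=3 ≤ 5
  b_6=4 ≤ 6
  b_7=5 ≤ 7
  b_8=5 ≤ 8
  b_9=7 ≤ 9
All bounds hold ⇒ YES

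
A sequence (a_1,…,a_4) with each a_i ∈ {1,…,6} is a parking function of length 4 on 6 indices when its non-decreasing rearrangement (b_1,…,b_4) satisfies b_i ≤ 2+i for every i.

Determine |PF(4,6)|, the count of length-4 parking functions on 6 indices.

#PF = (6−4+1)·(6+1)^(4−1) = 3·343 = 1029 (Pollak)
Check (1,3,1,5) → sorted (1,1,3,5): b_i ≤ 2+i ∀i, a PF.

1029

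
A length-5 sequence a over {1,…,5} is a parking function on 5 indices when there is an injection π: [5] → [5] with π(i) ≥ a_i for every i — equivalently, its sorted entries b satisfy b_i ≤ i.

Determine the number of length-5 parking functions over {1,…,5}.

|PF| = (5+1−5)·(5+1)^{5−1} = 1×1296 = 1296
Example (3,1,3,1,4) → sorted (1,1,3,3,4): b_i ≤ i ∀i, a PF.

1296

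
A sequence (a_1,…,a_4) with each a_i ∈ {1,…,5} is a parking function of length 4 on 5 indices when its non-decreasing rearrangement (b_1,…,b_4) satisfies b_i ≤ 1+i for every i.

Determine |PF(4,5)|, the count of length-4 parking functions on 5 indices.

432

#PF = (6−4)·6^(4−1) = 2 · 216 = 432 (Konheim–Weiss)
Check (2,5,2,4) → sorted (2,2,4,5): b_i ≤ 1+i ∀i, a PF.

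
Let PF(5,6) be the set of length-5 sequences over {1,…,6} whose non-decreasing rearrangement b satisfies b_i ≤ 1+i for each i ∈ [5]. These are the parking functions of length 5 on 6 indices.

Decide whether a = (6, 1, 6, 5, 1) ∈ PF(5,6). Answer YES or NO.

NO

Order a: b = (1, 1, 5, 6, 6).
  b_1=1 ≤ 2
  b_2=1 ≤ 3
  b_3=5 > 4
  fails at i=3 ⇒ NO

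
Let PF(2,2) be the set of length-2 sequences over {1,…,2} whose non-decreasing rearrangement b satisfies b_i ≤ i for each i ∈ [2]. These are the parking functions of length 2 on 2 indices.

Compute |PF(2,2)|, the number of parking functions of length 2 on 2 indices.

|PF(2,2)| = (3−2)·3^(2−1) = 1·3 = 3 (Konheim–Weiss)
E.g. (2,1) → sorted (1,2): b_i ≤ i ∀i, a PF.

3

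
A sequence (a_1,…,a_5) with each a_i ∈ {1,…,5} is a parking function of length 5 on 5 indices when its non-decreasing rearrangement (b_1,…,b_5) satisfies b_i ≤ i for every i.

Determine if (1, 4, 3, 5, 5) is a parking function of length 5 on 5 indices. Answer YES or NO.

NO

Order a: b = (1, 3, 4, 5, 5).
  b_1=1 ≤ 1
  b_2=3 > 2
  fails at i=2 ⇒ NO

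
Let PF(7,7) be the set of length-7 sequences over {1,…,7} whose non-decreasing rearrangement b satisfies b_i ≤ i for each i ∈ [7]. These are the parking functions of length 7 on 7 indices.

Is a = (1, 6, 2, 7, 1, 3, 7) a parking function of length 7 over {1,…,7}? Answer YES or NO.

NO

Order a: b = (1, 1, 2, 3, 6, 7, 7).
  b_1=1 ≤ 1
  b_2=1 ≤ 2
  b_3=2 ≤ 3
  b_4=3 ≤ 4
  b_5=6 > 5
  fails at i=5 ⇒ NO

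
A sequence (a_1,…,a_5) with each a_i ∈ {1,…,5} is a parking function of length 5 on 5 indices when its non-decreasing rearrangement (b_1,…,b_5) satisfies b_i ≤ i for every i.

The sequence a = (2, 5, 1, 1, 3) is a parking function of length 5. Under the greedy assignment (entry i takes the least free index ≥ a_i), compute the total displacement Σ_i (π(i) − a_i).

3

Σπ(i) = 1+…+5 = 15; Σa = 2+5+1+1+3 = 12; disp = 15−12 = 3.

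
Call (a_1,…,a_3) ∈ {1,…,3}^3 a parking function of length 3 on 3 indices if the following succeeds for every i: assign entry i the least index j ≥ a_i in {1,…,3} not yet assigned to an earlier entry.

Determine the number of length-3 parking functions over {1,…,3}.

16

Count = (4−3)·4^(3−1) = 1×16 = 16 (Konheim–Weiss)
E.g. (1,3,2) → sorted (1,2,3): b_i ≤ i ∀i, a PF.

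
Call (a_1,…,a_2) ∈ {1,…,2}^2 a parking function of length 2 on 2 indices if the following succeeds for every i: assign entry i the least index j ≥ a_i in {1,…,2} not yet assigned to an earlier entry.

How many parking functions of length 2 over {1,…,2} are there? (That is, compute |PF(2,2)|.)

|PF| = 1·3^1 = 1·3 = 3 [KW]
E.g. (2,1) → sorted (1,2): b_i ≤ i ∀i, a PF.

3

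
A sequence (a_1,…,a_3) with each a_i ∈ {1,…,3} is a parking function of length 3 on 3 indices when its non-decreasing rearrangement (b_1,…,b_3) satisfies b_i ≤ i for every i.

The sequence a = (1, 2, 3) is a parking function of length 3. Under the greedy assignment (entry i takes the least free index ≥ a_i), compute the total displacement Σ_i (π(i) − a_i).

Σπ = 6 ({1..3} each once); Σa = 1+2+3 = 6; disp = 6−6 = 0.

0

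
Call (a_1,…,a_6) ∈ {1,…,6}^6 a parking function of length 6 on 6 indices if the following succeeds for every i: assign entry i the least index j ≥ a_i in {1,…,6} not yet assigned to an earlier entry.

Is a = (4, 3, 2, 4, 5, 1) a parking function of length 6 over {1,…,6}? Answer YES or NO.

Rearranged: b = (1, 2, 3, 4, 4, 5).
  b_1=1 ≤ 1
  b_2=2 ≤ 2
  b_3=3 ≤ 3
  b_4=4 ≤ 4
  b_5=4 ≤ 5
  b_6=5 ≤ 6
All bounds hold ⇒ YES

YES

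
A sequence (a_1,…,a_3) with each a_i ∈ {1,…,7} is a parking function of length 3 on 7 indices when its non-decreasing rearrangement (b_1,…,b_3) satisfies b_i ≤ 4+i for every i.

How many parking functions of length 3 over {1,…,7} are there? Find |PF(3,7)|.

|PF| = (7+1−3)·(7+1)^{3−1} = 5 · 64 = 320 [KW]
One tuple (4,3,7) → sorted (3,4,7): b_i ≤ 4+i ∀i, a PF.

320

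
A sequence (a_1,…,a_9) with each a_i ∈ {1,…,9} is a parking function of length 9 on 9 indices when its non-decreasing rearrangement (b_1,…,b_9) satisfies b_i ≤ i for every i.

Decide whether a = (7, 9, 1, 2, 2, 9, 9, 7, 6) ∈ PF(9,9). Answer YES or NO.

Rearranged: b = (1, 2, 2, 6, 7, 7, 9, 9, 9).
  b_1=1 ≤ 1
  b_2=2 ≤ 2
  b_3=2 ≤ 3
  b_4=6 > 4
  fails at i=4 ⇒ NO

NO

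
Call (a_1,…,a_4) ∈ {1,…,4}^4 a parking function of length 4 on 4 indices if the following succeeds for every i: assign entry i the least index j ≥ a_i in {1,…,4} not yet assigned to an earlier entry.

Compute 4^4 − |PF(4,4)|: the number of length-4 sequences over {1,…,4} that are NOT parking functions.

#PF = 1·5^3 = 1 · 125 = 125 (Konheim–Weiss)
One tuple (3,3,3,3) → sorted (3,3,3,3): b_1=3>1, not a PF.
Total 256; non-PF = 256−125 = 131

131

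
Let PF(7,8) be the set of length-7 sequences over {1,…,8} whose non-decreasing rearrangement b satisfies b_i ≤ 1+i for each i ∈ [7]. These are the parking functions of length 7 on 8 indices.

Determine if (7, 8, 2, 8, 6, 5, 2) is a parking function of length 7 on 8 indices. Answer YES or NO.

NO

Order a: b = (2, 2, 5, 6, 7, 8, 8).
  b_1=2 ≤ 2
  b_2=2 ≤ 3
  b_3=5 > 4
  fails at i=3 ⇒ NO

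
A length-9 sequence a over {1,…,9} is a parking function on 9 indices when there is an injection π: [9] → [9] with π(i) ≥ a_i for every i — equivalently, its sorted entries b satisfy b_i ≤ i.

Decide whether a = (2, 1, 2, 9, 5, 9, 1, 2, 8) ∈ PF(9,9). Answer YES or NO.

NO

Rearranged: b = (1, 1, 2, 2, 2, 5, 8, 9, 9).
  b_1=1 ≤ 1
  b_2=1 ≤ 2
  b_3=2 ≤ 3
  b_4=2 ≤ 4
  b_5=2 ≤ 5
  b_6=5 ≤ 6
  b_7=8 > 7
  fails at i=7 ⇒ NO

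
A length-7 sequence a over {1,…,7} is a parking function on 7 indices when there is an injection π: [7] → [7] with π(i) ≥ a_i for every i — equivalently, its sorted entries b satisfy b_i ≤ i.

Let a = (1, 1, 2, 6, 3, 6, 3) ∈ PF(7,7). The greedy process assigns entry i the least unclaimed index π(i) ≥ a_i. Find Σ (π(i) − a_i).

6

Σπ = 7·8/2 = 28 (π permutes [7]); Σa = 1+1+2+6+3+6+3 = 22; disp = 28−22 = 6.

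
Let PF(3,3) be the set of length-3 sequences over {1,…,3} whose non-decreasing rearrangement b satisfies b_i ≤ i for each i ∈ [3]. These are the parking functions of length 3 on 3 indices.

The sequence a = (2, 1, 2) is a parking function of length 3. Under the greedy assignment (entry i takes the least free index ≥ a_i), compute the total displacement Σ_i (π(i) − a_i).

Σπ = 6 ({1..3} each once); Σa = 2+1+2 = 5; disp = 6−5 = 1.

1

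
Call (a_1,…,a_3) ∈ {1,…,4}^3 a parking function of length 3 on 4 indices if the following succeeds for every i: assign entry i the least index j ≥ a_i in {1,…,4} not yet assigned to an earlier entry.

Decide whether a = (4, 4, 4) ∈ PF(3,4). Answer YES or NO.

Sorted: b = (4, 4, 4).
  b_1=4 > 2
  fails at i=1 ⇒ NO

NO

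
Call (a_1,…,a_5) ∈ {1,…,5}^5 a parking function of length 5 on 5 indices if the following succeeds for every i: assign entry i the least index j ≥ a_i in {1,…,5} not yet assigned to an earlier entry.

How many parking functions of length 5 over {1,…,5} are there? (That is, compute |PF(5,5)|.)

|PF(5,5)| = (5−5+1)·(5+1)^(5−1) = 1×1296 = 1296 [KW]
Check (1,1,1,1,3) → sorted (1,1,1,1,3): b_i ≤ i ∀i, a PF.

1296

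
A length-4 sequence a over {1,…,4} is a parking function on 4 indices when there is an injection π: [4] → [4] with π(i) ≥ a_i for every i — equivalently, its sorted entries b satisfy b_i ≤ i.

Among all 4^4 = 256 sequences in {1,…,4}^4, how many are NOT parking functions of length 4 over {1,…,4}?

131

Count = (5−4)·5^(4−1) = 1 · 125 = 125
Example (2,4,4,4) → sorted (2,4,4,4): b_1=2>1, not a PF.
4^4 − 125 = 256 − 125 = 131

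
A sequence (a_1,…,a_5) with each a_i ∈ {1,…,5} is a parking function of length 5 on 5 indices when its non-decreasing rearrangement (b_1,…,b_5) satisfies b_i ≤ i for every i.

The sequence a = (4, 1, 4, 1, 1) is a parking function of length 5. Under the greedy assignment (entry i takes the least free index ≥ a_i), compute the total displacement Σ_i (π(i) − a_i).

4

Σπ(i) = 1+…+5 = 15; Σa = 4+1+4+1+1 = 11; disp = 15−11 = 4.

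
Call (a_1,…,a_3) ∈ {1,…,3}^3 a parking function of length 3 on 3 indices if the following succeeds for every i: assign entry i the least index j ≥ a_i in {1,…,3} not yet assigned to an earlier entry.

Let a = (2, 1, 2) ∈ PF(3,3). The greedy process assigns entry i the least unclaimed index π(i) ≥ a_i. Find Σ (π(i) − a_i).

1

Σπ = 3·4/2 = 6 (π permutes [3]); Σa = 2+1+2 = 5; disp = 6−5 = 1.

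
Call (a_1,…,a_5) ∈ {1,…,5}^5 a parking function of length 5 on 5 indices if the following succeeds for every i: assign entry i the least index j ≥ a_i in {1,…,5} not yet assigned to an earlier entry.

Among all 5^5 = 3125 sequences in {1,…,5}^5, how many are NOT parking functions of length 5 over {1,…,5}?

1829

Count = (5+1−5)·(5+1)^{5−1} = 1·1296 = 1296 [KW]
E.g. (5,5,1,5,2) → sorted (1,2,5,5,5): b_3=5>3, not a PF.
Total 3125; non-PF = 3125−1296 = 1829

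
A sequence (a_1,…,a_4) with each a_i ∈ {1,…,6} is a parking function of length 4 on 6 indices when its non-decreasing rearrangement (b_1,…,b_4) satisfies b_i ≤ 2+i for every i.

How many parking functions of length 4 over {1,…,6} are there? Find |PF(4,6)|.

1029

|PF(4,6)| = (6+1−4)·(6+1)^{4−1} = 3 · 343 = 1029 (Pollak)
Example (1,4,2,3) → sorted (1,2,3,4): b_i ≤ 2+i ∀i, a PF.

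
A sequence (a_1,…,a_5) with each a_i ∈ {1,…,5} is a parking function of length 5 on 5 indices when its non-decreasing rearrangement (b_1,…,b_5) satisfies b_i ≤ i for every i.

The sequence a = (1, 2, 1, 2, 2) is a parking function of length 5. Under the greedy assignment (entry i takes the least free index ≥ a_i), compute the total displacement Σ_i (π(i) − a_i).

Σπ = 5·6/2 = 15 (π permutes [5]); Σa = 1+2+1+2+2 = 8; disp = 15−8 = 7.

7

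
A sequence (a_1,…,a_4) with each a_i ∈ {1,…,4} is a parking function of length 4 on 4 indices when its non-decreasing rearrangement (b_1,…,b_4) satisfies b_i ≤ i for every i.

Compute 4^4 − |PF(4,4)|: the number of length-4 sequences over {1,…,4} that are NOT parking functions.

131

Count = (5−4)·5^(4−1) = 1·125 = 125
One tuple (3,3,4,2) → sorted (2,3,3,4): b_1=2>1, not a PF.
So 256 − 125 = 131 fail.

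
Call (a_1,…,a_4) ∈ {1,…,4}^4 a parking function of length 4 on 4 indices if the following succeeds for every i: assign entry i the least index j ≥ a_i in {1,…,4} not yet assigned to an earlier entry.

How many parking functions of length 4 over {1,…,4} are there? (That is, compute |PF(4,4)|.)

|PF(4,4)| = (5−4)·5^(4−1) = 1·125 = 125 [KW]
Example (1,2,2,2) → sorted (1,2,2,2): b_i ≤ i ∀i, a PF.

125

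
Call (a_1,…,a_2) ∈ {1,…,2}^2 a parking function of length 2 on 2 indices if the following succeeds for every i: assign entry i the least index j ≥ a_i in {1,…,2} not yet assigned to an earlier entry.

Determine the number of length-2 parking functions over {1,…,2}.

3

Count = 1·3^1 = 1 · 3 = 3
E.g. (2,1) → sorted (1,2): b_i ≤ i ∀i, a PF.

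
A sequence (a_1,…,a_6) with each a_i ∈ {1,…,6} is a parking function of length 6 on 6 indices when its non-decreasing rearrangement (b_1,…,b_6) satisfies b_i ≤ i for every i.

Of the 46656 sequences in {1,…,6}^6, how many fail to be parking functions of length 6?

|PF| = (7−6)·7^(6−1) = 1·16807 = 16807 (Konheim–Weiss)
Check (2,3,3,4,6,6) → sorted (2,3,3,4,6,6): b_1=2>1, not a PF.
So 46656 − 16807 = 29849 fail.

29849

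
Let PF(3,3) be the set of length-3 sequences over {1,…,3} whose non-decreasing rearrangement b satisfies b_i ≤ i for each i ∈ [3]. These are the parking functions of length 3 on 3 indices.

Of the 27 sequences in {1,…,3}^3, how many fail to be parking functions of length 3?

11

|PF(3,3)| = 1·4^2 = 1×16 = 16
Check (2,3,2) → sorted (2,2,3): b_1=2>1, not a PF.
3^3 − 16 = 27 − 16 = 11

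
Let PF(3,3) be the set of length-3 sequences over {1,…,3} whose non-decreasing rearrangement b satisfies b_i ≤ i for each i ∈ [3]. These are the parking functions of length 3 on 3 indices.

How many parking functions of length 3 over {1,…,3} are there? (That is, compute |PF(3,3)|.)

16

|PF(3,3)| = (4−3)·4^(3−1) = 1×16 = 16
One tuple (2,2,1) → sorted (1,2,2): b_i ≤ i ∀i, a PF.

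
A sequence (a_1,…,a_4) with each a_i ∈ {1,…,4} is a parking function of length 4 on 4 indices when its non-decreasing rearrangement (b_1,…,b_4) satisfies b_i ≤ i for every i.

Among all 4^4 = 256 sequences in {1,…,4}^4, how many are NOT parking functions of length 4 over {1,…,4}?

131

#PF = 1·5^3 = 1·125 = 125 (Pollak)
One tuple (3,2,3,4) → sorted (2,3,3,4): b_1=2>1, not a PF.
4^4 − 125 = 256 − 125 = 131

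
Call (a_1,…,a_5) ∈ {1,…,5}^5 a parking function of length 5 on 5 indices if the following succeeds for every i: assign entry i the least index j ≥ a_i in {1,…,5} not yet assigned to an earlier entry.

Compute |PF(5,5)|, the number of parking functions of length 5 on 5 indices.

#PF = 1·6^4 = 1·1296 = 1296 (Konheim–Weiss)
E.g. (3,5,2,1,4) → sorted (1,2,3,4,5): b_i ≤ i ∀i, a PF.

1296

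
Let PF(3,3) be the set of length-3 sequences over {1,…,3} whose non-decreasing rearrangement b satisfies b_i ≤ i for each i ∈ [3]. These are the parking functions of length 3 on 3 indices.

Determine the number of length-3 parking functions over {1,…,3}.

|PF| = (3+1−3)·(3+1)^{3−1} = 1×16 = 16 [KW]
Check (1,1,1) → sorted (1,1,1): b_i ≤ i ∀i, a PF.

16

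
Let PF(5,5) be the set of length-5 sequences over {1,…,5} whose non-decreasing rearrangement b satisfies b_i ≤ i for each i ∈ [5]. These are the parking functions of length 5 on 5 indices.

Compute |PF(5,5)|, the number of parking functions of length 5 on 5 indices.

1296

|PF| = (5−5+1)·(5+1)^(5−1) = 1·1296 = 1296 (Konheim–Weiss)
Example (2,1,2,2,5) → sorted (1,2,2,2,5): b_i ≤ i ∀i, a PF.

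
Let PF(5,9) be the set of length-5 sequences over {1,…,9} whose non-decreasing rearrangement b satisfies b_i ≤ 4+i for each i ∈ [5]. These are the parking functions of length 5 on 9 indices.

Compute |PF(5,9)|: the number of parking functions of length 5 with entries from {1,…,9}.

50000

#PF = (9−5+1)·(9+1)^(5−1) = 5×10000 = 50000 (Pollak)
Example (1,7,9,7,4) → sorted (1,4,7,7,9): b_i ≤ 4+i ∀i, a PF.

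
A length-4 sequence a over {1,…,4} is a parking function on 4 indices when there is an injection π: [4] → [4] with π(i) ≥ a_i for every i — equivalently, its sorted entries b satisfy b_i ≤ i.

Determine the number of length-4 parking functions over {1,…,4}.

#PF = 1·5^3 = 1·125 = 125 (Pollak)
Check (4,1,2,3) → sorted (1,2,3,4): b_i ≤ i ∀i, a PF.

125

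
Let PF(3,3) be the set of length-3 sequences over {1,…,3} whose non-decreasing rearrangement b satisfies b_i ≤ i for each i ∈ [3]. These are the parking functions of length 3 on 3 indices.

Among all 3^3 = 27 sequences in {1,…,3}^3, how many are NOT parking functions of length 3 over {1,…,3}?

11

#PF = (3−3+1)·(3+1)^(3−1) = 1·16 = 16 (Konheim–Weiss)
Check (1,3,3) → sorted (1,3,3): b_2=3>2, not a PF.
Total 27; non-PF = 27−16 = 11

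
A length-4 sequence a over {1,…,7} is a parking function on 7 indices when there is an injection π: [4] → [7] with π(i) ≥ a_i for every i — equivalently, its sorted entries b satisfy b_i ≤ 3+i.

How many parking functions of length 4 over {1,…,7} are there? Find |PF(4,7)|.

2048

|PF(4,7)| = (7+1−4)·(7+1)^{4−1} = 4×512 = 2048 (Konheim–Weiss)
Example (1,7,6,1) → sorted (1,1,6,7): b_i ≤ 3+i ∀i, a PF.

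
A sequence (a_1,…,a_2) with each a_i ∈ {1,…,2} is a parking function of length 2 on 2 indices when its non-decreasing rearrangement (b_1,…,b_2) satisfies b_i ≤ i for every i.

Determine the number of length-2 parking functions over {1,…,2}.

Count = 1·3^1 = 1 · 3 = 3
Check (2,1) → sorted (1,2): b_i ≤ i ∀i, a PF.

3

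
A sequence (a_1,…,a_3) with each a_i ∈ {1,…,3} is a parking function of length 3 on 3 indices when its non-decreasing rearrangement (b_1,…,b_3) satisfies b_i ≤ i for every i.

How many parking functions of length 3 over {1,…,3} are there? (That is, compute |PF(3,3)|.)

|PF| = (3+1−3)·(3+1)^{3−1} = 1×16 = 16 (Pollak)
One tuple (1,1,1) → sorted (1,1,1): b_i ≤ i ∀i, a PF.

16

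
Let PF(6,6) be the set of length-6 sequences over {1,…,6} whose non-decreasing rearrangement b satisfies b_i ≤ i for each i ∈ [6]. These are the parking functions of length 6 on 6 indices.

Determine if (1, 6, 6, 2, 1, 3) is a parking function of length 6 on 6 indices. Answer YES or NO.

Sorted: b = (1, 1, 2, 3, 6, 6).
  b_1=1 ≤ 1
  b_2=1 ≤ 2
  b_3=2 ≤ 3
  b_4=3 ≤ 4
  b_5=6 > 5
  fails at i=5 ⇒ NO

NO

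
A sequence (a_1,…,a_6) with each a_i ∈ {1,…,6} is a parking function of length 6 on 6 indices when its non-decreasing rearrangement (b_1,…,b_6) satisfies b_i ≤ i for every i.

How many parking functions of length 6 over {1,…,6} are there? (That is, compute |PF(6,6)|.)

16807

#PF = 1·7^5 = 1 · 16807 = 16807
One tuple (6,2,5,4,1,2) → sorted (1,2,2,4,5,6): b_i ≤ i ∀i, a PF.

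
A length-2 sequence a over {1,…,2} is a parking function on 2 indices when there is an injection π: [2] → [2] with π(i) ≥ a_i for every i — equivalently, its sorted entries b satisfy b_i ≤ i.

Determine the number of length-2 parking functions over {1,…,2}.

3

#PF = (2+1−2)·(2+1)^{2−1} = 1 · 3 = 3 (Konheim–Weiss)
Example (1,2) → sorted (1,2): b_i ≤ i ∀i, a PF.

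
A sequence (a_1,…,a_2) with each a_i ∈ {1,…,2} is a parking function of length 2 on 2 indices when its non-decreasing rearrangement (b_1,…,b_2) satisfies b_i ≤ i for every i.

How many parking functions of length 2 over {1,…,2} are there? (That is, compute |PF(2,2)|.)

|PF| = (2+1−2)·(2+1)^{2−1} = 1·3 = 3 [KW]
One tuple (1,1) → sorted (1,1): b_i ≤ i ∀i, a PF.

3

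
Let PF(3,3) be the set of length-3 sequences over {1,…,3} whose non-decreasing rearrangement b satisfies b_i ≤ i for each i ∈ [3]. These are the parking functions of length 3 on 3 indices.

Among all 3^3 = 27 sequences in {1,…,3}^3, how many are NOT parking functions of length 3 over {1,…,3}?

|PF(3,3)| = (3+1−3)·(3+1)^{3−1} = 1×16 = 16 (Pollak)
One tuple (3,3,3) → sorted (3,3,3): b_1=3>1, not a PF.
So 27 − 16 = 11 fail.

11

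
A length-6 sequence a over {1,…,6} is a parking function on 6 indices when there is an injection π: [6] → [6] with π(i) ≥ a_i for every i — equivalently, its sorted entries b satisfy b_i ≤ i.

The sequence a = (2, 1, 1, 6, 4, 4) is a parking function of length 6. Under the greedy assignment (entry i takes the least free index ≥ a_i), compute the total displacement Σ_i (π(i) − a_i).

3

Σπ = 21 ({1..6} each once); Σa = 2+1+1+6+4+4 = 18; disp = 21−18 = 3.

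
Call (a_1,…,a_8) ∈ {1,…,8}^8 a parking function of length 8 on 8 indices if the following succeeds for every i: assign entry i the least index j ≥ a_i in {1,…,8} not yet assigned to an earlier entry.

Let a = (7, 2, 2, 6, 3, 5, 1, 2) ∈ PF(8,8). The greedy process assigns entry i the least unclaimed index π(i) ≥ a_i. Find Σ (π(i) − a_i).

8

Σπ = 8·9/2 = 36 (π permutes [8]); Σa = 7+2+2+6+3+5+1+2 = 28; disp = 36−28 = 8.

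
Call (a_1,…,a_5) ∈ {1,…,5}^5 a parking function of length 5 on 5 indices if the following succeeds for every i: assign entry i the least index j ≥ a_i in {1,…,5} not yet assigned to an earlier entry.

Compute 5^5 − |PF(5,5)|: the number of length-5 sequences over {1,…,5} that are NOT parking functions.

|PF| = (6−5)·6^(5−1) = 1×1296 = 1296
One tuple (4,1,3,4,4) → sorted (1,3,4,4,4): b_2=3>2, not a PF.
So 3125 − 1296 = 1829 fail.

1829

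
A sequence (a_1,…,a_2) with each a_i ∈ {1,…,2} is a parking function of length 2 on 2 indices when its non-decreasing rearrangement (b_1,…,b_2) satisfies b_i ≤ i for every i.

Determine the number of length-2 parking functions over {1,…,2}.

3

|PF(2,2)| = (2−2+1)·(2+1)^(2−1) = 1·3 = 3
Check (1,1) → sorted (1,1): b_i ≤ i ∀i, a PF.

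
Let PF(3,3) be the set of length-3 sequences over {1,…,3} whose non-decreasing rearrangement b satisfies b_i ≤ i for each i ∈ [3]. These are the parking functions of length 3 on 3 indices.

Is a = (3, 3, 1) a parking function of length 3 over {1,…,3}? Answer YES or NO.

NO

Order a: b = (1, 3, 3).
  b_1=1 ≤ 1
  b_2=3 > 2
  fails at i=2 ⇒ NO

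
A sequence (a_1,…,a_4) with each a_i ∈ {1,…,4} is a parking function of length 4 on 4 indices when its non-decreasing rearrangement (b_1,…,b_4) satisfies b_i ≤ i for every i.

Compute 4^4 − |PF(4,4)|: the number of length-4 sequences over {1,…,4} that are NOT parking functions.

131

#PF = (5−4)·5^(4−1) = 1·125 = 125 [KW]
One tuple (2,4,3,3) → sorted (2,3,3,4): b_1=2>1, not a PF.
So 256 − 125 = 131 fail.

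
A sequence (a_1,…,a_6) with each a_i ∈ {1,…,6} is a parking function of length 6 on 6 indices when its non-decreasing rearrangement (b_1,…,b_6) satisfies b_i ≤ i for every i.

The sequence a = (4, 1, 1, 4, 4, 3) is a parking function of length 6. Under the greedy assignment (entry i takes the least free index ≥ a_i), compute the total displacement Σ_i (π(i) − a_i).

Σπ = 21 ({1..6} each once); Σa = 4+1+1+4+4+3 = 17; disp = 21−17 = 4.

4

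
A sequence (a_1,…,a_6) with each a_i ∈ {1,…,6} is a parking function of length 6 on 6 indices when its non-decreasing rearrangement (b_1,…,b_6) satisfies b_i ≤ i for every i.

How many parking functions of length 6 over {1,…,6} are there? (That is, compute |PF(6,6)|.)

16807

Count = 1·7^5 = 1×16807 = 16807 (Pollak)
Example (4,4,1,3,6,1) → sorted (1,1,3,4,4,6): b_i ≤ i ∀i, a PF.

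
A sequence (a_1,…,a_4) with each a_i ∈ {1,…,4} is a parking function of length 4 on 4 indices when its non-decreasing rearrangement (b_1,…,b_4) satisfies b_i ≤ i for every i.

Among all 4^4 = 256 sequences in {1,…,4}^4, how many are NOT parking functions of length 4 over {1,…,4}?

|PF(4,4)| = (4−4+1)·(4+1)^(4−1) = 1×125 = 125 [KW]
One tuple (2,2,2,2) → sorted (2,2,2,2): b_1=2>1, not a PF.
So 256 − 125 = 131 fail.

131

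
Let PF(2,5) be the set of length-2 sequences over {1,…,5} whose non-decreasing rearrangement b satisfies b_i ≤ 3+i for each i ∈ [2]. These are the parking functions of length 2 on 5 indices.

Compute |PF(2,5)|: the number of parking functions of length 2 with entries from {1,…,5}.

24

|PF(2,5)| = (5+1−2)·(5+1)^{2−1} = 4 · 6 = 24
One tuple (2,4) → sorted (2,4): b_i ≤ 3+i ∀i, a PF.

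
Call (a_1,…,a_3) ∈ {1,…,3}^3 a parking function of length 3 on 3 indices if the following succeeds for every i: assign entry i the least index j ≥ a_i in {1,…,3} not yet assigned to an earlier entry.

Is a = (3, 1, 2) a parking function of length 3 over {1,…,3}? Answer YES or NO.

YES

Sorted: b = (1, 2, 3).
  b_1=1 ≤ 1
  b_2=2 ≤ 2
  b_3=3 ≤ 3
All bounds hold ⇒ YES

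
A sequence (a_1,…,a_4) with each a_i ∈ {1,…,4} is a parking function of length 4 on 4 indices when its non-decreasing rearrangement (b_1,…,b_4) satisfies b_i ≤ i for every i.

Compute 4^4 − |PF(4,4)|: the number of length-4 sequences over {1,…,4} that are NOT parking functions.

Count = 1·5^3 = 1×125 = 125 (Pollak)
One tuple (2,3,2,2) → sorted (2,2,2,3): b_1=2>1, not a PF.
Total 256; non-PF = 256−125 = 131

131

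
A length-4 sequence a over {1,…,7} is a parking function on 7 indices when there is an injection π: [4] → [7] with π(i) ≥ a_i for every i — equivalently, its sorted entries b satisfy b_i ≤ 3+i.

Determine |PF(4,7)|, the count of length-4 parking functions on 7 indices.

2048

#PF = (7−4+1)·(7+1)^(4−1) = 4 · 512 = 2048 (Pollak)
E.g. (5,6,6,3) → sorted (3,5,6,6): b_i ≤ 3+i ∀i, a PF.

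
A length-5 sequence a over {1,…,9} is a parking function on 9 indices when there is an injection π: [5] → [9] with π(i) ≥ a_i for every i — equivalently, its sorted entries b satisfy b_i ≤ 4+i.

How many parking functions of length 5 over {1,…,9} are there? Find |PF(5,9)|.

50000

|PF| = (9+1−5)·(9+1)^{5−1} = 5·10000 = 50000 (Konheim–Weiss)
One tuple (4,9,1,8,1) → sorted (1,1,4,8,9): b_i ≤ 4+i ∀i, a PF.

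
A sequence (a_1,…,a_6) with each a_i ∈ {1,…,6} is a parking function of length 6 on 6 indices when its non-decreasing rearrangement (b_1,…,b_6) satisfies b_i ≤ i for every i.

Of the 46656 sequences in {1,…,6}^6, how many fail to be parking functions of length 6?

29849

Count = (6−6+1)·(6+1)^(6−1) = 1×16807 = 16807 (Pollak)
E.g. (6,5,6,3,4,5) → sorted (3,4,5,5,6,6): b_1=3>1, not a PF.
So 46656 − 16807 = 29849 fail.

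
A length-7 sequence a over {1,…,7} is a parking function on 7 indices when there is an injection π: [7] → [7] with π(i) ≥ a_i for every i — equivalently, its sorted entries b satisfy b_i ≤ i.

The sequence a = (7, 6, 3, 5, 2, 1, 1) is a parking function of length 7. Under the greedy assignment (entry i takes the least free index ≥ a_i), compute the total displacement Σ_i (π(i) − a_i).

Σπ = 7·8/2 = 28 (π permutes [7]); Σa = 7+6+3+5+2+1+1 = 25; disp = 28−25 = 3.

3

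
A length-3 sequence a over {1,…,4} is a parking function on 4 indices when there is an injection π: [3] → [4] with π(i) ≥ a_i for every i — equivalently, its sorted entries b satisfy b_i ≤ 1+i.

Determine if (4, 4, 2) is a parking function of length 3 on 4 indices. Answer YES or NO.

Rearranged: b = (2, 4, 4).
  b_1=2 ≤ 2
  b_2=4 > 3
  fails at i=2 ⇒ NO

NO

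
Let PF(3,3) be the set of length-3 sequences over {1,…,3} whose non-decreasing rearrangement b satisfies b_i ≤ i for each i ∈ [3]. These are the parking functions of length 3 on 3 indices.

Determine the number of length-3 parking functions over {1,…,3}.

16

|PF| = 1·4^2 = 1·16 = 16
Example (3,2,1) → sorted (1,2,3): b_i ≤ i ∀i, a PF.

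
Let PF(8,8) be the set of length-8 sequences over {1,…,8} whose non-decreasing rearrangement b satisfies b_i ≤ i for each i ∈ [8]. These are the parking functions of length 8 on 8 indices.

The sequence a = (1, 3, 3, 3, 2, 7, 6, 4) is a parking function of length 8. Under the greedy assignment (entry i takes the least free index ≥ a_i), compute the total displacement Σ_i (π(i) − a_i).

7

Σπ = 36 ({1..8} each once); Σa = 1+3+3+3+2+7+6+4 = 29; disp = 36−29 = 7.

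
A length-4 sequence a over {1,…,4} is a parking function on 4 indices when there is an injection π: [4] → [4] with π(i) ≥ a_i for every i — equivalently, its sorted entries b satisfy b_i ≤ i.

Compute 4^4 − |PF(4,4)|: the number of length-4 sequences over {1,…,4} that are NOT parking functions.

131

|PF| = (4+1−4)·(4+1)^{4−1} = 1·125 = 125 (Pollak)
One tuple (4,4,2,4) → sorted (2,4,4,4): b_1=2>1, not a PF.
So 256 − 125 = 131 fail.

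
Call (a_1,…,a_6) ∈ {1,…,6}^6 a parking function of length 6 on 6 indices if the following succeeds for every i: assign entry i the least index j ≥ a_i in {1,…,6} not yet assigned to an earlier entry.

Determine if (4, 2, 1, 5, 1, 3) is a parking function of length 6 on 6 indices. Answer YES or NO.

YES

Rearranged: b = (1, 1, 2, 3, 4, 5).
  b_1=1 ≤ 1
  b_2=1 ≤ 2
  b_3=2 ≤ 3
  b_4=3 ≤ 4
  b_5=4 ≤ 5
  b_6=5 ≤ 6
All bounds hold ⇒ YES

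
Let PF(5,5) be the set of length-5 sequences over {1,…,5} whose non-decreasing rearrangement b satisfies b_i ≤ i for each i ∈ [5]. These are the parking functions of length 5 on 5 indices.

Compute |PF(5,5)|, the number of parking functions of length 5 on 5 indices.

1296

|PF| = (5+1−5)·(5+1)^{5−1} = 1 · 1296 = 1296 (Konheim–Weiss)
E.g. (2,2,1,3,5) → sorted (1,2,2,3,5): b_i ≤ i ∀i, a PF.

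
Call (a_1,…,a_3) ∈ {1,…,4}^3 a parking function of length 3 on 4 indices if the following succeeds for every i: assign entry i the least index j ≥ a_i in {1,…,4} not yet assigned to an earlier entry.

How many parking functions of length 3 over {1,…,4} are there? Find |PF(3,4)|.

50

|PF(3,4)| = (5−3)·5^(3−1) = 2 · 25 = 50 [KW]
One tuple (3,2,2) → sorted (2,2,3): b_i ≤ 1+i ∀i, a PF.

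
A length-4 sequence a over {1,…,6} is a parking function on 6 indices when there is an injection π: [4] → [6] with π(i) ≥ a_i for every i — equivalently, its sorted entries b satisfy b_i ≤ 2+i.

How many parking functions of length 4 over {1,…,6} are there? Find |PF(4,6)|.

|PF| = (7−4)·7^(4−1) = 3×343 = 1029 [KW]
Check (1,5,6,3) → sorted (1,3,5,6): b_i ≤ 2+i ∀i, a PF.

1029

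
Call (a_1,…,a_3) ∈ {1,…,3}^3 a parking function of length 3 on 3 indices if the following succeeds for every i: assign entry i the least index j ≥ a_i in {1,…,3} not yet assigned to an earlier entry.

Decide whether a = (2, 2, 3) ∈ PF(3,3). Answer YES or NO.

NO

Sorted: b = (2, 2, 3).
  b_1=2 > 1
  fails at i=1 ⇒ NO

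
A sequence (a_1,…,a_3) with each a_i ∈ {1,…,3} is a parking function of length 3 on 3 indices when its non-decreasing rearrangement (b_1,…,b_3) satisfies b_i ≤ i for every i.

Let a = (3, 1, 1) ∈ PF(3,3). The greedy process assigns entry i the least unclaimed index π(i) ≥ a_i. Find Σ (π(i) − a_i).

Σπ = 6 ({1..3} each once); Σa = 3+1+1 = 5; disp = 6−5 = 1.

1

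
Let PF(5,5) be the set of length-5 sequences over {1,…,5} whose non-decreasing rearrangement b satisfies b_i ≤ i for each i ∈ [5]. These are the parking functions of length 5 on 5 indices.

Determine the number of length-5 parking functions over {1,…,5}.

Count = 1·6^4 = 1×1296 = 1296 (Pollak)
One tuple (2,4,5,1,3) → sorted (1,2,3,4,5): b_i ≤ i ∀i, a PF.

1296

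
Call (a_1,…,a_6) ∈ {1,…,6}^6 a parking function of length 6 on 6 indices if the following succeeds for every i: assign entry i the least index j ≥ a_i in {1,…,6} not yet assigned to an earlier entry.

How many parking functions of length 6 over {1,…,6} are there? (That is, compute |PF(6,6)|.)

|PF| = (7−6)·7^(6−1) = 1 · 16807 = 16807 [KW]
Example (2,1,5,6,4,1) → sorted (1,1,2,4,5,6): b_i ≤ i ∀i, a PF.

16807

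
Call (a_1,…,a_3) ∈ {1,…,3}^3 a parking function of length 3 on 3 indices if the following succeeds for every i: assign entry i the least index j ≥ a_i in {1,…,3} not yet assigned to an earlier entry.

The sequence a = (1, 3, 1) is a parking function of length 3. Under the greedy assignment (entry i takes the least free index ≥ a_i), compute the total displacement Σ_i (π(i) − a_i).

Σπ = 6 ({1..3} each once); Σa = 1+3+1 = 5; disp = 6−5 = 1.

1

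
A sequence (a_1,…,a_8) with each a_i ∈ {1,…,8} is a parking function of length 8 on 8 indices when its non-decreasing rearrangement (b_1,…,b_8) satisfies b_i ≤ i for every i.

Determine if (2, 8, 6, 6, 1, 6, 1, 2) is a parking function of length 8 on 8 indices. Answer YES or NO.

NO

Rearranged: b = (1, 1, 2, 2, 6, 6, 6, 8).
  b_1=1 ≤ 1
  b_2=1 ≤ 2
  b_3=2 ≤ 3
  b_4=2 ≤ 4
  b_5=6 > 5
  fails at i=5 ⇒ NO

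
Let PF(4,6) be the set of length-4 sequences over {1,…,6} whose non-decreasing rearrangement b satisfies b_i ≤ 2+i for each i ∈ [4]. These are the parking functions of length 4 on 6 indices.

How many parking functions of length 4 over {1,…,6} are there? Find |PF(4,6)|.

1029

#PF = (6−4+1)·(6+1)^(4−1) = 3·343 = 1029 [KW]
Example (5,6,2,2) → sorted (2,2,5,6): b_i ≤ 2+i ∀i, a PF.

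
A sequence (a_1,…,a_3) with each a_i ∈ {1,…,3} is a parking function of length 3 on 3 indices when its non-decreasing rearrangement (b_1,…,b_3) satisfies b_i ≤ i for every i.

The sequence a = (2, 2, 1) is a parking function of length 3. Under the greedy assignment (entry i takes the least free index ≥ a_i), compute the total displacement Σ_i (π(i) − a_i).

Σπ = 6 ({1..3} each once); Σa = 2+2+1 = 5; disp = 6−5 = 1.

1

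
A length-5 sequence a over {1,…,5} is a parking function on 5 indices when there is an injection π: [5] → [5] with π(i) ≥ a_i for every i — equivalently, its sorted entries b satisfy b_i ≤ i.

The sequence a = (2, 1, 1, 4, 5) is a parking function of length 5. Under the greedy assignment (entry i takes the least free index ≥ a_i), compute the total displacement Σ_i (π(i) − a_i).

Σπ = 15 ({1..5} each once); Σa = 2+1+1+4+5 = 13; disp = 15−13 = 2.

2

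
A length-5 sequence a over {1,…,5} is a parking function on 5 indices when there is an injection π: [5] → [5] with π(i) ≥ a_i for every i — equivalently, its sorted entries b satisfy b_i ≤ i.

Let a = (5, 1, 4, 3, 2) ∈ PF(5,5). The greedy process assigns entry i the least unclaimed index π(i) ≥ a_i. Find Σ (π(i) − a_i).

0

Σπ = 15 ({1..5} each once); Σa = 5+1+4+3+2 = 15; disp = 15−15 = 0.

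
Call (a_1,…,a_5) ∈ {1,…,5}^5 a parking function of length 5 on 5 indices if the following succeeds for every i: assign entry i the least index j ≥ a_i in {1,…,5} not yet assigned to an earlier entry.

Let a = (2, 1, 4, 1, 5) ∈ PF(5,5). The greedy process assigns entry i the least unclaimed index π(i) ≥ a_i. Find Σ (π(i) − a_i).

Σπ = 15 ({1..5} each once); Σa = 2+1+4+1+5 = 13; disp = 15−13 = 2.

2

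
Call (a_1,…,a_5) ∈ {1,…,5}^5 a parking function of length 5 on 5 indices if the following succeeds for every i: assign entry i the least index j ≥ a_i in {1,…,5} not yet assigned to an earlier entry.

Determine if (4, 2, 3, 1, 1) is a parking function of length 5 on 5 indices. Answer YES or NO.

Rearranged: b = (1, 1, 2, 3, 4).
  b_1=1 ≤ 1
  b_2=1 ≤ 2
  b_3=2 ≤ 3
  b_4=3 ≤ 4
  b_5=4 ≤ 5
All bounds hold ⇒ YES

YES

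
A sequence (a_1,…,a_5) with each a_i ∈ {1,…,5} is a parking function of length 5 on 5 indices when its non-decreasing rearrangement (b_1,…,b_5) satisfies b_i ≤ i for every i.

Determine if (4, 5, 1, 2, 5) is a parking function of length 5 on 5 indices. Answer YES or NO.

NO

Rearranged: b = (1, 2, 4, 5, 5).
  b_1=1 ≤ 1
  b_2=2 ≤ 2
  b_3=4 > 3
  fails at i=3 ⇒ NO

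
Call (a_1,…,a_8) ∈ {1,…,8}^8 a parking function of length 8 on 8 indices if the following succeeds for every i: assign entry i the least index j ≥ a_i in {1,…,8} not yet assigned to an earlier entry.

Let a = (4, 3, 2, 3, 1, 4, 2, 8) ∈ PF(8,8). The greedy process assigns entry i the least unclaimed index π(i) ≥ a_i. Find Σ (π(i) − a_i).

Σπ = 36 ({1..8} each once); Σa = 4+3+2+3+1+4+2+8 = 27; disp = 36−27 = 9.

9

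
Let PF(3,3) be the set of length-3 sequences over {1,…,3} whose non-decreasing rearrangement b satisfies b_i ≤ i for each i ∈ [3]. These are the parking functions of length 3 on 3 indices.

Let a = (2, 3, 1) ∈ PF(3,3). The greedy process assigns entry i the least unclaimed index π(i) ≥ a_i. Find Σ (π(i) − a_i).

0

Σπ = 3·4/2 = 6 (π permutes [3]); Σa = 2+3+1 = 6; disp = 6−6 = 0.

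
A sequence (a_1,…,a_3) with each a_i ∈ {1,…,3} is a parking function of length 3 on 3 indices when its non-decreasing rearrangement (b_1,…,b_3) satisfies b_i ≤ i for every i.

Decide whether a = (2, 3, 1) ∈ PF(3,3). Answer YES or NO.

Sorted: b = (1, 2, 3).
  b_1=1 ≤ 1
  b_2=2 ≤ 2
  b_3=3 ≤ 3
All bounds hold ⇒ YES

YES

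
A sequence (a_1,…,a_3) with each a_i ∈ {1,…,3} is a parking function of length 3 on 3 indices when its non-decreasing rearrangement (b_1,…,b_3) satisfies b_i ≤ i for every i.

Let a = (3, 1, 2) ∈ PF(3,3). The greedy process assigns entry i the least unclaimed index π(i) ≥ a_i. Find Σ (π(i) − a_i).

0

Σπ = 3·4/2 = 6 (π permutes [3]); Σa = 3+1+2 = 6; disp = 6−6 = 0.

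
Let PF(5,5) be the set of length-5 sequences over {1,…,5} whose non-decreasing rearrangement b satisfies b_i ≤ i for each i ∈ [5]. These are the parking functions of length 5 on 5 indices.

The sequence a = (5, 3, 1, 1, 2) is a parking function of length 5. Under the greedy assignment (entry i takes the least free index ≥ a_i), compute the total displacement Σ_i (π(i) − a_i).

Σπ(i) = 1+…+5 = 15; Σa = 5+3+1+1+2 = 12; disp = 15−12 = 3.

3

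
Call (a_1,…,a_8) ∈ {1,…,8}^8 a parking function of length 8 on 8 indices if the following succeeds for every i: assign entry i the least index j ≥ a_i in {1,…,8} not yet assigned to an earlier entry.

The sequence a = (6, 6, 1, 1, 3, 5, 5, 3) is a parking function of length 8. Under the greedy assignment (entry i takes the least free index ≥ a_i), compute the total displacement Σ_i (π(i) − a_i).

Σπ(i) = 1+…+8 = 36; Σa = 6+6+1+1+3+5+5+3 = 30; disp = 36−30 = 6.

6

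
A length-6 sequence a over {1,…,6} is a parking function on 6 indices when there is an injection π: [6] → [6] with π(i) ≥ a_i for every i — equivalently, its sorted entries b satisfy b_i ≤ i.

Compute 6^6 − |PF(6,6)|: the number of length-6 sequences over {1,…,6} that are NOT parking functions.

#PF = 1·7^5 = 1 · 16807 = 16807 [KW]
E.g. (5,5,5,1,5,5) → sorted (1,5,5,5,5,5): b_2=5>2, not a PF.
6^6 − 16807 = 46656 − 16807 = 29849

29849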